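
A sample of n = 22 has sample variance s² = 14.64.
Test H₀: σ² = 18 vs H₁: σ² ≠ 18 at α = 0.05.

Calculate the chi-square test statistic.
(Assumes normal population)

df = n - 1 = 21
χ² = (n-1)s²/σ₀² = 21×14.64/18 = 17.0800
Critical values: χ²_{0.975,21} = 10.283, χ²_{0.025,21} = 35.479
Rejection region: χ² < 10.283 or χ² > 35.479
Decision: fail to reject H₀

Answer: χ² = 17.0800, fail to reject H₀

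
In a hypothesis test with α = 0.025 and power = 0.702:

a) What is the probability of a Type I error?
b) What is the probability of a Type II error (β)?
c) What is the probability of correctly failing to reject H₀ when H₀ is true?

a) Type I error probability = α = 0.025
b) Power = P(reject H₀ | H₁ true) = 1 - β = 0.702, so Type II error probability = β = 1 - Power = 0.298
c) P(fail to reject H₀ | H₀ true) = 1 - α = 0.975

Answer: a) 0.025, b) 0.298, c) 0.975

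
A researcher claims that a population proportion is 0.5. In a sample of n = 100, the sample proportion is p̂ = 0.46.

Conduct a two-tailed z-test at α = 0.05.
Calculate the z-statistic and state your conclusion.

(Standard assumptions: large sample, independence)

H₀: p = 0.5, H₁: p ≠ 0.5
Standard error: SE = √(p₀(1-p₀)/n) = √(0.5×0.5/100) = 0.050000
z-statistic: z = (p̂ - p₀)/SE = (0.46 - 0.5)/0.050000 = -0.8000
Critical value: z_0.025 = ±1.960
p-value = 0.4237
Decision: fail to reject H₀ at α = 0.05

Answer: z = -0.8000, fail to reject H₀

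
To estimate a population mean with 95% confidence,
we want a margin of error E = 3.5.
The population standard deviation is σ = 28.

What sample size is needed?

z_0.025 = 1.960
n = (z×σ/E)² = (1.960×28/3.5)²
n = 245.8624
Round up: n = 246

Answer: n = 246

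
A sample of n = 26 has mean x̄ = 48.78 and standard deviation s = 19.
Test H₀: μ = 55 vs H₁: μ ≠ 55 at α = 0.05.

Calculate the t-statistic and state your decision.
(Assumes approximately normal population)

Answer: t = -1.6693, fail to reject H₀

Derivation:
df = n - 1 = 25
SE = s/√n = 19/√26 = 3.7262
t = (x̄ - μ₀)/SE = (48.78 - 55)/3.7262 = -1.6693
Critical value: t_{0.025,25} = ±2.060
p-value ≈ 0.1075
Decision: fail to reject H₀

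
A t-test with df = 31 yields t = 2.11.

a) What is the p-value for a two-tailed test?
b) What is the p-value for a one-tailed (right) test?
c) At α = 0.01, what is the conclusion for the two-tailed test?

Using t-distribution with df = 31:
a) Two-tailed: p = 2×P(T > 2.11) = 0.0430
b) One-tailed: p = P(T > 2.11) = 0.0215
c) 0.0430 ≥ 0.01, fail to reject H₀

Answer: a) 0.0430, b) 0.0215, c) fail to reject H₀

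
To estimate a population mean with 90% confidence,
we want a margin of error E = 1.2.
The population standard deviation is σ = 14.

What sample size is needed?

z_0.05 = 1.645
n = (z×σ/E)² = (1.645×14/1.2)²
n = 368.3201
Round up: n = 369

Answer: n = 369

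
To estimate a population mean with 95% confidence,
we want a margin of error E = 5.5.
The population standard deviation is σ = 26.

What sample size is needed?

z_0.025 = 1.960
n = (z×σ/E)² = (1.960×26/5.5)²
n = 85.8486
Round up: n = 86

Answer: n = 86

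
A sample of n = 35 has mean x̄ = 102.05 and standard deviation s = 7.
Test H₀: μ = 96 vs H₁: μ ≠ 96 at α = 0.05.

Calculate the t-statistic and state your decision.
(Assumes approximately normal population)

Answer: t = 5.1133, reject H₀

Derivation:
df = n - 1 = 34
SE = s/√n = 7/√35 = 1.1832
t = (x̄ - μ₀)/SE = (102.05 - 96)/1.1832 = 5.1133
Critical value: t_{0.025,34} = ±2.032
p-value < 0.0001
Decision: reject H₀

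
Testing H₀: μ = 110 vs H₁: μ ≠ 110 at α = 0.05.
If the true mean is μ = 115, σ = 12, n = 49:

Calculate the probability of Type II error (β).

Answer: β ≈ 0.1694

Derivation:
SE = σ/√n = 12/√49 = 1.7143
Critical values: μ₀ ± z_0.025×SE = 110 ± 1.960×1.7143
Acceptance region: (106.6400, 113.3600)
Under H₁ (μ = 115): z_high = (113.3600 - 115)/1.7143 = -0.9567, z_low = (106.6400 - 115)/1.7143 = -4.8766
β = P(not reject | H₁) = Φ(-0.9567) - Φ(-4.8766) ≈ 0.1694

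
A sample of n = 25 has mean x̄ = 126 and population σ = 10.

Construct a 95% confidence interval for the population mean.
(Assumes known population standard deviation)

Answer: (122.0800, 129.9200)

Derivation:
Confidence level: 95%, α = 0.05
z_0.025 = 1.960
SE = σ/√n = 10/√25 = 2.0000
Margin of error = 1.960 × 2.0000 = 3.9200
CI: x̄ ± margin = 126 ± 3.9200
CI: (122.0800, 129.9200)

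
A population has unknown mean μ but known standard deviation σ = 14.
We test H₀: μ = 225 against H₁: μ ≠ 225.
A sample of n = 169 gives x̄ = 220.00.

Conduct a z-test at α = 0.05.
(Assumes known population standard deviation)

Answer: z = -4.6430, reject H₀

Derivation:
Standard error: SE = σ/√n = 14/√169 = 1.0769
z-statistic: z = (x̄ - μ₀)/SE = (220.00 - 225)/1.0769 = -4.6430
Critical value: ±1.960
p-value < 0.0001
Decision: reject H₀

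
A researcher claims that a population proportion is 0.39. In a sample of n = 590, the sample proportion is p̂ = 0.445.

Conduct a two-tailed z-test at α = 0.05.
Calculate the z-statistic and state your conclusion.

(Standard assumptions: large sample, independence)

H₀: p = 0.39, H₁: p ≠ 0.39
Standard error: SE = √(p₀(1-p₀)/n) = √(0.39×0.61/590) = 0.020080
z-statistic: z = (p̂ - p₀)/SE = (0.445 - 0.39)/0.020080 = 2.7390
Critical value: z_0.025 = ±1.960
p-value = 0.0062
Decision: reject H₀ at α = 0.05

Answer: z = 2.7390, reject H₀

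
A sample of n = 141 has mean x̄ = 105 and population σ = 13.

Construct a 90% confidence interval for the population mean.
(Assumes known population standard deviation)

Confidence level: 90%, α = 0.1
z_0.05 = 1.645
SE = σ/√n = 13/√141 = 1.0948
Margin of error = 1.645 × 1.0948 = 1.8009
CI: x̄ ± margin = 105 ± 1.8009
CI: (103.1991, 106.8009)

Answer: (103.1991, 106.8009)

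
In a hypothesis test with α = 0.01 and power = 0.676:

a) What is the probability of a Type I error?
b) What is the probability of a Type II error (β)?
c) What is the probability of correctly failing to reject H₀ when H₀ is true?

a) Type I error probability = α = 0.01
b) Power = P(reject H₀ | H₁ true) = 1 - β = 0.676, so Type II error probability = β = 1 - Power = 0.324
c) P(fail to reject H₀ | H₀ true) = 1 - α = 0.99

Answer: a) 0.01, b) 0.324, c) 0.99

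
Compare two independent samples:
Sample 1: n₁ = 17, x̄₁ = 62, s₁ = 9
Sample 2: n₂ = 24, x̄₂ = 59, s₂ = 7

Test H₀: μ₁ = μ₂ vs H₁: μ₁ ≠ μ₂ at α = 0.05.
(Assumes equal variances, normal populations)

Answer: t = 1.2007, fail to reject H₀

Derivation:
Pooled variance: s²_p = [16×9² + 23×7²]/(39) = 62.1282
s_p = 7.8821
SE = s_p×√(1/n₁ + 1/n₂) = 7.8821×√(1/17 + 1/24) = 2.4986
t = (x̄₁ - x̄₂)/SE = (62 - 59)/2.4986 = 1.2007
df = 39, t-critical = ±2.023
Decision: fail to reject H₀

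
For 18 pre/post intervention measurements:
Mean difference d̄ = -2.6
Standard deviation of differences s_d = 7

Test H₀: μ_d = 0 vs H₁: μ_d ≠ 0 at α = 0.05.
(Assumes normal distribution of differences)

df = n - 1 = 17
SE = s_d/√n = 7/√18 = 1.6499
t = d̄/SE = -2.6/1.6499 = -1.5759
Critical value: t_{0.025,17} = ±2.110
p-value ≈ 0.1335
Decision: fail to reject H₀

Answer: t = -1.5759, fail to reject H₀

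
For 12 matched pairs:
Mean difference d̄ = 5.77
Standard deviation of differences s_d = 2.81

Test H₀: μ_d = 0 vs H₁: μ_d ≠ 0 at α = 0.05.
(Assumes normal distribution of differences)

df = n - 1 = 11
SE = s_d/√n = 2.81/√12 = 0.8112
t = d̄/SE = 5.77/0.8112 = 7.1129
Critical value: t_{0.025,11} = ±2.201
p-value < 0.0001
Decision: reject H₀

Answer: t = 7.1129, reject H₀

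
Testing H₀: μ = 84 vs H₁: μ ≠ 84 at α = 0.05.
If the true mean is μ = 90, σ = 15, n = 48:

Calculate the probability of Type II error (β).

SE = σ/√n = 15/√48 = 2.1651
Critical values: μ₀ ± z_0.025×SE = 84 ± 1.960×2.1651
Acceptance region: (79.7564, 88.2436)
Under H₁ (μ = 90): z_high = (88.2436 - 90)/2.1651 = -0.8112, z_low = (79.7564 - 90)/2.1651 = -4.7312
β = P(not reject | H₁) = Φ(-0.8112) - Φ(-4.7312) ≈ 0.2086

Answer: β ≈ 0.2086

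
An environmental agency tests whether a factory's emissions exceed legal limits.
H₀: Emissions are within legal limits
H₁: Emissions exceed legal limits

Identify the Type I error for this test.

A Type I error (probability α) occurs when we reject a true H₀.
A Type II error (probability β) occurs when we fail to reject a false H₀.

Answer: Citing a compliant factory for excess emissions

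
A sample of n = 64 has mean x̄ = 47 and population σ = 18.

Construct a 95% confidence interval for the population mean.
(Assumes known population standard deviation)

Confidence level: 95%, α = 0.05
z_0.025 = 1.960
SE = σ/√n = 18/√64 = 2.2500
Margin of error = 1.960 × 2.2500 = 4.4100
CI: x̄ ± margin = 47 ± 4.4100
CI: (42.5900, 51.4100)

Answer: (42.5900, 51.4100)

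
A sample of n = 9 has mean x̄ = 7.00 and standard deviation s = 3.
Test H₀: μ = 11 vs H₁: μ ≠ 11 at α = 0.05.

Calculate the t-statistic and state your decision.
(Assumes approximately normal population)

df = n - 1 = 8
SE = s/√n = 3/√9 = 1.0000
t = (x̄ - μ₀)/SE = (7.00 - 11)/1.0000 = -4.0000
Critical value: t_{0.025,8} = ±2.306
p-value ≈ 0.0039
Decision: reject H₀

Answer: t = -4.0000, reject H₀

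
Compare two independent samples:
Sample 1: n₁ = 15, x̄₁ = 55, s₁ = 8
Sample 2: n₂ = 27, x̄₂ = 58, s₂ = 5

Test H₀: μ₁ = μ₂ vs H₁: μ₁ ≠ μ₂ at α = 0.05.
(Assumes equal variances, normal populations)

Answer: t = -1.4985, fail to reject H₀

Derivation:
Pooled variance: s²_p = [14×8² + 26×5²]/(40) = 38.6500
s_p = 6.2169
SE = s_p×√(1/n₁ + 1/n₂) = 6.2169×√(1/15 + 1/27) = 2.0020
t = (x̄₁ - x̄₂)/SE = (55 - 58)/2.0020 = -1.4985
df = 40, t-critical = ±2.021
Decision: fail to reject H₀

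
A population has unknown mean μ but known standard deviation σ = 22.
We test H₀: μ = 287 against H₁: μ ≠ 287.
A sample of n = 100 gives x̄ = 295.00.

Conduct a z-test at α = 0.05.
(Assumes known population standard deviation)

Standard error: SE = σ/√n = 22/√100 = 2.2000
z-statistic: z = (x̄ - μ₀)/SE = (295.00 - 287)/2.2000 = 3.6364
Critical value: ±1.960
p-value = 0.0003
Decision: reject H₀

Answer: z = 3.6364, reject H₀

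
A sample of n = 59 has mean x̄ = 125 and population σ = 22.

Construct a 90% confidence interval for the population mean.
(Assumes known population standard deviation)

Answer: (120.2884, 129.7116)

Derivation:
Confidence level: 90%, α = 0.1
z_0.05 = 1.645
SE = σ/√n = 22/√59 = 2.8642
Margin of error = 1.645 × 2.8642 = 4.7116
CI: x̄ ± margin = 125 ± 4.7116
CI: (120.2884, 129.7116)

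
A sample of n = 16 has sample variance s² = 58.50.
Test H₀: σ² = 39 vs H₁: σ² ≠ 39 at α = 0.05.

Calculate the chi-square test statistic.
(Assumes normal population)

df = n - 1 = 15
χ² = (n-1)s²/σ₀² = 15×58.50/39 = 22.5000
Critical values: χ²_{0.975,15} = 6.262, χ²_{0.025,15} = 27.488
Rejection region: χ² < 6.262 or χ² > 27.488
Decision: fail to reject H₀

Answer: χ² = 22.5000, fail to reject H₀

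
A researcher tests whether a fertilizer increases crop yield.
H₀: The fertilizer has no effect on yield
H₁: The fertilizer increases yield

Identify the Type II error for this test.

Type I error (α): Rejecting H₀ when H₀ is true
Type II error (β): Failing to reject H₀ when H₁ is true

Answer: Failing to recommend an effective fertilizer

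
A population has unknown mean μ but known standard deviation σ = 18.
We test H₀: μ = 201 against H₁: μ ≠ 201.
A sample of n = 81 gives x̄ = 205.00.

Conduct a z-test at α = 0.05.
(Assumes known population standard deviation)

Standard error: SE = σ/√n = 18/√81 = 2.0000
z-statistic: z = (x̄ - μ₀)/SE = (205.00 - 201)/2.0000 = 2.0000
Critical value: ±1.960
p-value = 0.0455
Decision: reject H₀

Answer: z = 2.0000, reject H₀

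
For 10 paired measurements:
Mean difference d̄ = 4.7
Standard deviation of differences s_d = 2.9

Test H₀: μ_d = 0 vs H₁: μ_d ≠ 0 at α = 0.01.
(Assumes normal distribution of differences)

df = n - 1 = 9
SE = s_d/√n = 2.9/√10 = 0.9171
t = d̄/SE = 4.7/0.9171 = 5.1249
Critical value: t_{0.005,9} = ±3.250
p-value ≈ 0.0006
Decision: reject H₀

Answer: t = 5.1249, reject H₀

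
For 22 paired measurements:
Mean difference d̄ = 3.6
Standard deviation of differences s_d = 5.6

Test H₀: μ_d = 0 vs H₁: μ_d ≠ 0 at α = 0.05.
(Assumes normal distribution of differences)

Answer: t = 3.0153, reject H₀

Derivation:
df = n - 1 = 21
SE = s_d/√n = 5.6/√22 = 1.1939
t = d̄/SE = 3.6/1.1939 = 3.0153
Critical value: t_{0.025,21} = ±2.080
p-value ≈ 0.0066
Decision: reject H₀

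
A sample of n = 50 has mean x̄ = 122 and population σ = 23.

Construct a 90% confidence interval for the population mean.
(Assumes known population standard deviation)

Answer: (116.6493, 127.3507)

Derivation:
Confidence level: 90%, α = 0.1
z_0.05 = 1.645
SE = σ/√n = 23/√50 = 3.2527
Margin of error = 1.645 × 3.2527 = 5.3507
CI: x̄ ± margin = 122 ± 5.3507
CI: (116.6493, 127.3507)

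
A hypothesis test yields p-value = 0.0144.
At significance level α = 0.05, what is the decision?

Compare p-value to α:
0.0144 < 0.05
Decision: reject H₀

Answer: reject H₀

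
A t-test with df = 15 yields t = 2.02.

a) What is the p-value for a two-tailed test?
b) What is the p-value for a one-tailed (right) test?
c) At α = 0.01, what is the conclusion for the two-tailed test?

Answer: a) 0.0616, b) 0.0308, c) fail to reject H₀

Derivation:
Using t-distribution with df = 15:
a) Two-tailed: p = 2×P(T > 2.02) = 0.0616
b) One-tailed: p = P(T > 2.02) = 0.0308
c) 0.0616 ≥ 0.01, fail to reject H₀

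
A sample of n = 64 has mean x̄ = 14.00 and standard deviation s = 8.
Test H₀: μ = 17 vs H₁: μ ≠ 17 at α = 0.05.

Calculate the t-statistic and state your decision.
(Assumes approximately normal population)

df = n - 1 = 63
SE = s/√n = 8/√64 = 1.0000
t = (x̄ - μ₀)/SE = (14.00 - 17)/1.0000 = -3.0000
Critical value: t_{0.025,63} = ±1.998
p-value ≈ 0.0039
Decision: reject H₀

Answer: t = -3.0000, reject H₀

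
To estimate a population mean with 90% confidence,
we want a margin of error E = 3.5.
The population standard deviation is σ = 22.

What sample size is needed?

Answer: n = 107

Derivation:
z_0.05 = 1.645
n = (z×σ/E)² = (1.645×22/3.5)²
n = 106.9156
Round up: n = 107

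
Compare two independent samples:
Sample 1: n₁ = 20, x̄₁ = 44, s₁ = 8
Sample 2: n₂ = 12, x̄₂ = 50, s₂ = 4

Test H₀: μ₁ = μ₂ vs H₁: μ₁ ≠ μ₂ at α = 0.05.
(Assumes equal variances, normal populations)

Pooled variance: s²_p = [19×8² + 11×4²]/(30) = 46.4000
s_p = 6.8118
SE = s_p×√(1/n₁ + 1/n₂) = 6.8118×√(1/20 + 1/12) = 2.4873
t = (x̄₁ - x̄₂)/SE = (44 - 50)/2.4873 = -2.4123
df = 30, t-critical = ±2.042
Decision: reject H₀

Answer: t = -2.4123, reject H₀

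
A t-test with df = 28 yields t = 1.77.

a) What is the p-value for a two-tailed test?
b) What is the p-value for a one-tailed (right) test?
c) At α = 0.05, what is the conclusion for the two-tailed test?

Using t-distribution with df = 28:
a) Two-tailed: p = 2×P(T > 1.77) = 0.0876
b) One-tailed: p = P(T > 1.77) = 0.0438
c) 0.0876 ≥ 0.05, fail to reject H₀

Answer: a) 0.0876, b) 0.0438, c) fail to reject H₀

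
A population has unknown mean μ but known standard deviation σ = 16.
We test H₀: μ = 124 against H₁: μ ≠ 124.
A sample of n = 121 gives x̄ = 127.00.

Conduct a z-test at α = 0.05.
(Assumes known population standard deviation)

Answer: z = 2.0626, reject H₀

Derivation:
Standard error: SE = σ/√n = 16/√121 = 1.4545
z-statistic: z = (x̄ - μ₀)/SE = (127.00 - 124)/1.4545 = 2.0626
Critical value: ±1.960
p-value = 0.0392
Decision: reject H₀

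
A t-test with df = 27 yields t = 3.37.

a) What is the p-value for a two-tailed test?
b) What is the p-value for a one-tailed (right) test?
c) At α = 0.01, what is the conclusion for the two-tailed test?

Answer: a) 0.0023, b) 0.0011, c) reject H₀

Derivation:
Using t-distribution with df = 27:
a) Two-tailed: p = 2×P(T > 3.37) = 0.0023
b) One-tailed: p = P(T > 3.37) = 0.0011
c) 0.0023 < 0.01, reject H₀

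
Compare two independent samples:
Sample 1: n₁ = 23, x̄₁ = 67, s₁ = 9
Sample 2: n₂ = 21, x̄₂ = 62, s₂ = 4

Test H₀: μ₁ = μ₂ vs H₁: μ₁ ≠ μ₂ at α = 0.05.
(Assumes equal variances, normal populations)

Pooled variance: s²_p = [22×9² + 20×4²]/(42) = 50.0476
s_p = 7.0744
SE = s_p×√(1/n₁ + 1/n₂) = 7.0744×√(1/23 + 1/21) = 2.1352
t = (x̄₁ - x̄₂)/SE = (67 - 62)/2.1352 = 2.3417
df = 42, t-critical = ±2.018
Decision: reject H₀

Answer: t = 2.3417, reject H₀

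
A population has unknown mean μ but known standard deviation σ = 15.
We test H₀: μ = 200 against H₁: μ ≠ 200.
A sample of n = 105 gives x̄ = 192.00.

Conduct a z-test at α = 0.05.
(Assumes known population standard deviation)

Answer: z = -5.4649, reject H₀

Derivation:
Standard error: SE = σ/√n = 15/√105 = 1.4639
z-statistic: z = (x̄ - μ₀)/SE = (192.00 - 200)/1.4639 = -5.4649
Critical value: ±1.960
p-value < 0.0001
Decision: reject H₀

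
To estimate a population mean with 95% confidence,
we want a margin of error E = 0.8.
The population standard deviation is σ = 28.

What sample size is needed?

z_0.025 = 1.960
n = (z×σ/E)² = (1.960×28/0.8)²
n = 4705.9600
Round up: n = 4706

Answer: n = 4706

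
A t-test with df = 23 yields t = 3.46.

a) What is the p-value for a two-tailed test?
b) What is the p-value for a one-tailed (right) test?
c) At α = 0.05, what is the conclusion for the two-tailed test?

Using t-distribution with df = 23:
a) Two-tailed: p = 2×P(T > 3.46) = 0.0021
b) One-tailed: p = P(T > 3.46) = 0.0011
c) 0.0021 < 0.05, reject H₀

Answer: a) 0.0021, b) 0.0011, c) reject H₀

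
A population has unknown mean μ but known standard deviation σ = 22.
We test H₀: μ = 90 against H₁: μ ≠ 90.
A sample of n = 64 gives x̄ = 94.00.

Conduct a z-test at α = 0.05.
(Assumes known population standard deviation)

Standard error: SE = σ/√n = 22/√64 = 2.7500
z-statistic: z = (x̄ - μ₀)/SE = (94.00 - 90)/2.7500 = 1.4545
Critical value: ±1.960
p-value = 0.1458
Decision: fail to reject H₀

Answer: z = 1.4545, fail to reject H₀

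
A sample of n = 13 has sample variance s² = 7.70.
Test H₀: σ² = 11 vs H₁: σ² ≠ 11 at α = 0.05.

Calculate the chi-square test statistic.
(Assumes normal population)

Answer: χ² = 8.4000, fail to reject H₀

Derivation:
df = n - 1 = 12
χ² = (n-1)s²/σ₀² = 12×7.70/11 = 8.4000
Critical values: χ²_{0.975,12} = 4.404, χ²_{0.025,12} = 23.337
Rejection region: χ² < 4.404 or χ² > 23.337
Decision: fail to reject H₀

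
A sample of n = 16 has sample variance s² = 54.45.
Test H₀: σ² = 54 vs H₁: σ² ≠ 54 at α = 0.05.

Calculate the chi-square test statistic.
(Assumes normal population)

Answer: χ² = 15.1250, fail to reject H₀

Derivation:
df = n - 1 = 15
χ² = (n-1)s²/σ₀² = 15×54.45/54 = 15.1250
Critical values: χ²_{0.975,15} = 6.262, χ²_{0.025,15} = 27.488
Rejection region: χ² < 6.262 or χ² > 27.488
Decision: fail to reject H₀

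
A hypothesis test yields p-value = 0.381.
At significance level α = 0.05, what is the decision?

Answer: fail to reject H₀

Derivation:
Compare p-value to α:
0.381 ≥ 0.05
Decision: fail to reject H₀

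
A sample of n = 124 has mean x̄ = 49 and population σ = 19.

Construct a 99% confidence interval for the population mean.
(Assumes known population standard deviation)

Answer: (44.6046, 53.3954)

Derivation:
Confidence level: 99%, α = 0.01
z_0.005 = 2.576
SE = σ/√n = 19/√124 = 1.7063
Margin of error = 2.576 × 1.7063 = 4.3954
CI: x̄ ± margin = 49 ± 4.3954
CI: (44.6046, 53.3954)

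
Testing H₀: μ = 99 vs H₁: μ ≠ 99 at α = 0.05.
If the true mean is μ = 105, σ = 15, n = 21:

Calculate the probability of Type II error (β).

Answer: β ≈ 0.5505

Derivation:
SE = σ/√n = 15/√21 = 3.2733
Critical values: μ₀ ± z_0.025×SE = 99 ± 1.960×3.2733
Acceptance region: (92.5843, 105.4157)
Under H₁ (μ = 105): z_high = (105.4157 - 105)/3.2733 = 0.1270, z_low = (92.5843 - 105)/3.2733 = -3.7930
β = P(not reject | H₁) = Φ(0.1270) - Φ(-3.7930) ≈ 0.5505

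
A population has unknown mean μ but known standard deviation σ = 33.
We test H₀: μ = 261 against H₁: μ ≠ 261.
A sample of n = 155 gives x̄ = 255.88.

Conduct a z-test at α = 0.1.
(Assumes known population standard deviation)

Standard error: SE = σ/√n = 33/√155 = 2.6506
z-statistic: z = (x̄ - μ₀)/SE = (255.88 - 261)/2.6506 = -1.9316
Critical value: ±1.645
p-value = 0.0534
Decision: reject H₀

Answer: z = -1.9316, reject H₀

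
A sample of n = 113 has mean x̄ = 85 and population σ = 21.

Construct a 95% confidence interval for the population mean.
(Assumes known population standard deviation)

Answer: (81.1280, 88.8720)

Derivation:
Confidence level: 95%, α = 0.05
z_0.025 = 1.960
SE = σ/√n = 21/√113 = 1.9755
Margin of error = 1.960 × 1.9755 = 3.8720
CI: x̄ ± margin = 85 ± 3.8720
CI: (81.1280, 88.8720)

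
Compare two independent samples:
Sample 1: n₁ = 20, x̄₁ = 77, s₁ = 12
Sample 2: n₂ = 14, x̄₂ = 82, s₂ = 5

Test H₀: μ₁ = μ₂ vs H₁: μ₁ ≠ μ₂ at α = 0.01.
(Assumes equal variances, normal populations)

Pooled variance: s²_p = [19×12² + 13×5²]/(32) = 95.6562
s_p = 9.7804
SE = s_p×√(1/n₁ + 1/n₂) = 9.7804×√(1/20 + 1/14) = 3.4081
t = (x̄₁ - x̄₂)/SE = (77 - 82)/3.4081 = -1.4671
df = 32, t-critical = ±2.738
Decision: fail to reject H₀

Answer: t = -1.4671, fail to reject H₀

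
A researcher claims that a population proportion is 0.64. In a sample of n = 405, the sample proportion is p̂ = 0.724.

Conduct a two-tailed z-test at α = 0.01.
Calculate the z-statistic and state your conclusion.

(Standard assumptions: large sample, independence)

Answer: z = 3.5219, reject H₀

Derivation:
H₀: p = 0.64, H₁: p ≠ 0.64
Standard error: SE = √(p₀(1-p₀)/n) = √(0.64×0.36/405) = 0.023851
z-statistic: z = (p̂ - p₀)/SE = (0.724 - 0.64)/0.023851 = 3.5219
Critical value: z_0.005 = ±2.576
p-value = 0.0004
Decision: reject H₀ at α = 0.01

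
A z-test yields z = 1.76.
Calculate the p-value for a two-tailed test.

For z = 1.76:
p = 2×P(Z > |1.76|) = 2×(1 - Φ(1.76)) = 0.0784

Answer: p-value ≈ 0.0784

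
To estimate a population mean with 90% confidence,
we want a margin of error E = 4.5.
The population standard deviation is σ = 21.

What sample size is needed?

Answer: n = 59

Derivation:
z_0.05 = 1.645
n = (z×σ/E)² = (1.645×21/4.5)²
n = 58.9312
Round up: n = 59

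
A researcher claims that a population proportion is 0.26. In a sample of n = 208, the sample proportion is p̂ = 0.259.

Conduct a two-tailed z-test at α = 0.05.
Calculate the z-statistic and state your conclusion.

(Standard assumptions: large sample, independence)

Answer: z = -0.0329, fail to reject H₀

Derivation:
H₀: p = 0.26, H₁: p ≠ 0.26
Standard error: SE = √(p₀(1-p₀)/n) = √(0.26×0.74/208) = 0.030414
z-statistic: z = (p̂ - p₀)/SE = (0.259 - 0.26)/0.030414 = -0.0329
Critical value: z_0.025 = ±1.960
p-value = 0.9738
Decision: fail to reject H₀ at α = 0.05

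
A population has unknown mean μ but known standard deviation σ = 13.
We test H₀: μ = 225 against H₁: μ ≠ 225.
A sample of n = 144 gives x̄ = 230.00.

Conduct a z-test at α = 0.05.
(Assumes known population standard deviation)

Answer: z = 4.6155, reject H₀

Derivation:
Standard error: SE = σ/√n = 13/√144 = 1.0833
z-statistic: z = (x̄ - μ₀)/SE = (230.00 - 225)/1.0833 = 4.6155
Critical value: ±1.960
p-value < 0.0001
Decision: reject H₀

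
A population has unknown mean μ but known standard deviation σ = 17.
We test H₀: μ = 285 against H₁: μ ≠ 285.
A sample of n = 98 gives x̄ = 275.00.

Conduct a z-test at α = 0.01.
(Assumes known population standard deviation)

Answer: z = -5.8231, reject H₀

Derivation:
Standard error: SE = σ/√n = 17/√98 = 1.7173
z-statistic: z = (x̄ - μ₀)/SE = (275.00 - 285)/1.7173 = -5.8231
Critical value: ±2.576
p-value < 0.0001
Decision: reject H₀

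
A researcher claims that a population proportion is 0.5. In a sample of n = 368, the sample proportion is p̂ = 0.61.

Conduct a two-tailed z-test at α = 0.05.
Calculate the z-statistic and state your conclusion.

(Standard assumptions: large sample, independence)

Answer: z = 4.2204, reject H₀

Derivation:
H₀: p = 0.5, H₁: p ≠ 0.5
Standard error: SE = √(p₀(1-p₀)/n) = √(0.5×0.5/368) = 0.026064
z-statistic: z = (p̂ - p₀)/SE = (0.61 - 0.5)/0.026064 = 4.2204
Critical value: z_0.025 = ±1.960
p-value < 0.0001
Decision: reject H₀ at α = 0.05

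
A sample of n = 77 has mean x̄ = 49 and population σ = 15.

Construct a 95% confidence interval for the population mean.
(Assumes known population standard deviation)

Answer: (45.6496, 52.3504)

Derivation:
Confidence level: 95%, α = 0.05
z_0.025 = 1.960
SE = σ/√n = 15/√77 = 1.7094
Margin of error = 1.960 × 1.7094 = 3.3504
CI: x̄ ± margin = 49 ± 3.3504
CI: (45.6496, 52.3504)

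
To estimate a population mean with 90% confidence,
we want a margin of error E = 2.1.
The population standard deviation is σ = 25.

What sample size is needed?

z_0.05 = 1.645
n = (z×σ/E)² = (1.645×25/2.1)²
n = 383.5069
Round up: n = 384

Answer: n = 384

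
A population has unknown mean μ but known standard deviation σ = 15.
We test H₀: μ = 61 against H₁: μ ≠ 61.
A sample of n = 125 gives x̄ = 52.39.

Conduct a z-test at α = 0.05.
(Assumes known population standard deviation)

Standard error: SE = σ/√n = 15/√125 = 1.3416
z-statistic: z = (x̄ - μ₀)/SE = (52.39 - 61)/1.3416 = -6.4177
Critical value: ±1.960
p-value < 0.0001
Decision: reject H₀

Answer: z = -6.4177, reject H₀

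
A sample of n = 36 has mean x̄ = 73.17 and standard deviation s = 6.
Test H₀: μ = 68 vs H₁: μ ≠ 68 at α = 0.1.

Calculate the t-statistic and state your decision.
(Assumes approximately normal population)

Answer: t = 5.1700, reject H₀

Derivation:
df = n - 1 = 35
SE = s/√n = 6/√36 = 1.0000
t = (x̄ - μ₀)/SE = (73.17 - 68)/1.0000 = 5.1700
Critical value: t_{0.05,35} = ±1.690
p-value < 0.0001
Decision: reject H₀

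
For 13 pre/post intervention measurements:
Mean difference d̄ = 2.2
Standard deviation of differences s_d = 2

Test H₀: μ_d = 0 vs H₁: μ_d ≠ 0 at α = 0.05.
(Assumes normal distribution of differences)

df = n - 1 = 12
SE = s_d/√n = 2/√13 = 0.5547
t = d̄/SE = 2.2/0.5547 = 3.9661
Critical value: t_{0.025,12} = ±2.179
p-value ≈ 0.0019
Decision: reject H₀

Answer: t = 3.9661, reject H₀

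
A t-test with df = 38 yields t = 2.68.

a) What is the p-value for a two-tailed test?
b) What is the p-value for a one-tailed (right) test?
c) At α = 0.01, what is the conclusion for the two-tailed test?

Using t-distribution with df = 38:
a) Two-tailed: p = 2×P(T > 2.68) = 0.0108
b) One-tailed: p = P(T > 2.68) = 0.0054
c) 0.0108 ≥ 0.01, fail to reject H₀

Answer: a) 0.0108, b) 0.0054, c) fail to reject H₀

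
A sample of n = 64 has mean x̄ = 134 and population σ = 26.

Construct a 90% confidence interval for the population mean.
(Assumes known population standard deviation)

Confidence level: 90%, α = 0.1
z_0.05 = 1.645
SE = σ/√n = 26/√64 = 3.2500
Margin of error = 1.645 × 3.2500 = 5.3463
CI: x̄ ± margin = 134 ± 5.3463
CI: (128.6537, 139.3463)

Answer: (128.6537, 139.3463)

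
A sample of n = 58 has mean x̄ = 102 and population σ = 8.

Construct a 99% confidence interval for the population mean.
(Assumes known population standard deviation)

Confidence level: 99%, α = 0.01
z_0.005 = 2.576
SE = σ/√n = 8/√58 = 1.0505
Margin of error = 2.576 × 1.0505 = 2.7061
CI: x̄ ± margin = 102 ± 2.7061
CI: (99.2939, 104.7061)

Answer: (99.2939, 104.7061)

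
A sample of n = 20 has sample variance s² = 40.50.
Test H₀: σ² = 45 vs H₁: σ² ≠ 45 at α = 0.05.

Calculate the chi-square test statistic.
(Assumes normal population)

df = n - 1 = 19
χ² = (n-1)s²/σ₀² = 19×40.50/45 = 17.1000
Critical values: χ²_{0.975,19} = 8.907, χ²_{0.025,19} = 32.852
Rejection region: χ² < 8.907 or χ² > 32.852
Decision: fail to reject H₀

Answer: χ² = 17.1000, fail to reject H₀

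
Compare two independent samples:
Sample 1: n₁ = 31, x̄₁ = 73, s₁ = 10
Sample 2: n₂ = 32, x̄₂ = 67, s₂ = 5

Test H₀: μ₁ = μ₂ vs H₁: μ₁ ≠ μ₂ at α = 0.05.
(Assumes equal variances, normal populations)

Pooled variance: s²_p = [30×10² + 31×5²]/(61) = 61.8852
s_p = 7.8667
SE = s_p×√(1/n₁ + 1/n₂) = 7.8667×√(1/31 + 1/32) = 1.9825
t = (x̄₁ - x̄₂)/SE = (73 - 67)/1.9825 = 3.0265
df = 61, t-critical = ±2.000
Decision: reject H₀

Answer: t = 3.0265, reject H₀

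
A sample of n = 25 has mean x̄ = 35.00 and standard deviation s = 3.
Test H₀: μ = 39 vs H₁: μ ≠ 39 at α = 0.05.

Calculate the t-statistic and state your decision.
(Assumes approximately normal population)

df = n - 1 = 24
SE = s/√n = 3/√25 = 0.6000
t = (x̄ - μ₀)/SE = (35.00 - 39)/0.6000 = -6.6667
Critical value: t_{0.025,24} = ±2.064
p-value < 0.0001
Decision: reject H₀

Answer: t = -6.6667, reject H₀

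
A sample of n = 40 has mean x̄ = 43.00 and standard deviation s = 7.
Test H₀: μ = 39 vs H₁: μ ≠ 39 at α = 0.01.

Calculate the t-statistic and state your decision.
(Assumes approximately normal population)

df = n - 1 = 39
SE = s/√n = 7/√40 = 1.1068
t = (x̄ - μ₀)/SE = (43.00 - 39)/1.1068 = 3.6140
Critical value: t_{0.005,39} = ±2.708
p-value ≈ 0.0009
Decision: reject H₀

Answer: t = 3.6140, reject H₀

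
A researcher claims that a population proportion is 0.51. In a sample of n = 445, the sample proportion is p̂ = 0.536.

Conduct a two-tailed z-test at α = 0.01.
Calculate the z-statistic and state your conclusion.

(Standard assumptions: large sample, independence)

H₀: p = 0.51, H₁: p ≠ 0.51
Standard error: SE = √(p₀(1-p₀)/n) = √(0.51×0.49/445) = 0.023698
z-statistic: z = (p̂ - p₀)/SE = (0.536 - 0.51)/0.023698 = 1.0971
Critical value: z_0.005 = ±2.576
p-value = 0.2726
Decision: fail to reject H₀ at α = 0.01

Answer: z = 1.0971, fail to reject H₀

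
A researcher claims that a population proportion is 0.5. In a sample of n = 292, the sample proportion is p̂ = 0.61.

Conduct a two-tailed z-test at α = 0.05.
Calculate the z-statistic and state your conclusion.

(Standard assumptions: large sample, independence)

H₀: p = 0.5, H₁: p ≠ 0.5
Standard error: SE = √(p₀(1-p₀)/n) = √(0.5×0.5/292) = 0.029260
z-statistic: z = (p̂ - p₀)/SE = (0.61 - 0.5)/0.029260 = 3.7594
Critical value: z_0.025 = ±1.960
p-value = 0.0002
Decision: reject H₀ at α = 0.05

Answer: z = 3.7594, reject H₀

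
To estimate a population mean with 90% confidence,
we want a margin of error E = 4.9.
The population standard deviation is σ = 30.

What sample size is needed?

z_0.05 = 1.645
n = (z×σ/E)² = (1.645×30/4.9)²
n = 101.4337
Round up: n = 102

Answer: n = 102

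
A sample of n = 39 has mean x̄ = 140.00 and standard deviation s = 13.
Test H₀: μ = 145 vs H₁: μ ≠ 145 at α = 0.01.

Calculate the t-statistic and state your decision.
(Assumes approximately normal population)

Answer: t = -2.4019, fail to reject H₀

Derivation:
df = n - 1 = 38
SE = s/√n = 13/√39 = 2.0817
t = (x̄ - μ₀)/SE = (140.00 - 145)/2.0817 = -2.4019
Critical value: t_{0.005,38} = ±2.712
p-value ≈ 0.0213
Decision: fail to reject H₀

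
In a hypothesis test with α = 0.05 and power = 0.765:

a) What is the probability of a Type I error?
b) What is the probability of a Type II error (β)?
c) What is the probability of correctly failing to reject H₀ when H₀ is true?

a) Type I error probability = α = 0.05
b) Power = P(reject H₀ | H₁ true) = 1 - β = 0.765, so Type II error probability = β = 1 - Power = 0.235
c) P(fail to reject H₀ | H₀ true) = 1 - α = 0.95

Answer: a) 0.05, b) 0.235, c) 0.95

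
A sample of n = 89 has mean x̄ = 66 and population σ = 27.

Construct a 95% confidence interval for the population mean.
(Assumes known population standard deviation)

Confidence level: 95%, α = 0.05
z_0.025 = 1.960
SE = σ/√n = 27/√89 = 2.8620
Margin of error = 1.960 × 2.8620 = 5.6095
CI: x̄ ± margin = 66 ± 5.6095
CI: (60.3905, 71.6095)

Answer: (60.3905, 71.6095)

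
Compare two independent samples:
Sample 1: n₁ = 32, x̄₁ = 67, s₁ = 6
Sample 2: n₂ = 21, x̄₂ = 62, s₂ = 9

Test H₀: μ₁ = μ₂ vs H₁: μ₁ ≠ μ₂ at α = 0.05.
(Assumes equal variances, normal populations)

Pooled variance: s²_p = [31×6² + 20×9²]/(51) = 53.6471
s_p = 7.3244
SE = s_p×√(1/n₁ + 1/n₂) = 7.3244×√(1/32 + 1/21) = 2.0570
t = (x̄₁ - x̄₂)/SE = (67 - 62)/2.0570 = 2.4307
df = 51, t-critical = ±2.008
Decision: reject H₀

Answer: t = 2.4307, reject H₀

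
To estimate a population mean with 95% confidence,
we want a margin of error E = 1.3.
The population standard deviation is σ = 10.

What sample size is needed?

Answer: n = 228

Derivation:
z_0.025 = 1.960
n = (z×σ/E)² = (1.960×10/1.3)²
n = 227.3136
Round up: n = 228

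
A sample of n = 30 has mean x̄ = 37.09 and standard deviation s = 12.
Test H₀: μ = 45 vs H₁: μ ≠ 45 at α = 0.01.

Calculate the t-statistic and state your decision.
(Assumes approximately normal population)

Answer: t = -3.6104, reject H₀

Derivation:
df = n - 1 = 29
SE = s/√n = 12/√30 = 2.1909
t = (x̄ - μ₀)/SE = (37.09 - 45)/2.1909 = -3.6104
Critical value: t_{0.005,29} = ±2.756
p-value ≈ 0.0011
Decision: reject H₀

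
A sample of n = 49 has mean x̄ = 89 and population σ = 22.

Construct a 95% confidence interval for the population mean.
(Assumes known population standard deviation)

Confidence level: 95%, α = 0.05
z_0.025 = 1.960
SE = σ/√n = 22/√49 = 3.1429
Margin of error = 1.960 × 3.1429 = 6.1601
CI: x̄ ± margin = 89 ± 6.1601
CI: (82.8399, 95.1601)

Answer: (82.8399, 95.1601)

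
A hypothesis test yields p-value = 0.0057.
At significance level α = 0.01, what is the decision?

Answer: reject H₀

Derivation:
Compare p-value to α:
0.0057 < 0.01
Decision: reject H₀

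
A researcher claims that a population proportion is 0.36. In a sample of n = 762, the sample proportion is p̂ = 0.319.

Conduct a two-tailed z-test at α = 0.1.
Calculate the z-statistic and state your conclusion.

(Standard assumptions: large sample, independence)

H₀: p = 0.36, H₁: p ≠ 0.36
Standard error: SE = √(p₀(1-p₀)/n) = √(0.36×0.64/762) = 0.017389
z-statistic: z = (p̂ - p₀)/SE = (0.319 - 0.36)/0.017389 = -2.3578
Critical value: z_0.05 = ±1.645
p-value = 0.0184
Decision: reject H₀ at α = 0.1

Answer: z = -2.3578, reject H₀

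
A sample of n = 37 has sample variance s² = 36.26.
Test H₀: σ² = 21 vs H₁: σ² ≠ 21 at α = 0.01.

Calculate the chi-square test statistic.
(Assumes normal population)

Answer: χ² = 62.1600, reject H₀

Derivation:
df = n - 1 = 36
χ² = (n-1)s²/σ₀² = 36×36.26/21 = 62.1600
Critical values: χ²_{0.995,36} = 17.887, χ²_{0.005,36} = 61.581
Rejection region: χ² < 17.887 or χ² > 61.581
Decision: reject H₀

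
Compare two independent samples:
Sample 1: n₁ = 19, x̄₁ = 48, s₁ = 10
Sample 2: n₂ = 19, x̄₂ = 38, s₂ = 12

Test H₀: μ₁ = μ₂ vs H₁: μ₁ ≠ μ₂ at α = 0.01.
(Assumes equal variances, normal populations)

Pooled variance: s²_p = [18×10² + 18×12²]/(36) = 122.0000
s_p = 11.0454
SE = s_p×√(1/n₁ + 1/n₂) = 11.0454×√(1/19 + 1/19) = 3.5836
t = (x̄₁ - x̄₂)/SE = (48 - 38)/3.5836 = 2.7905
df = 36, t-critical = ±2.719
Decision: reject H₀

Answer: t = 2.7905, reject H₀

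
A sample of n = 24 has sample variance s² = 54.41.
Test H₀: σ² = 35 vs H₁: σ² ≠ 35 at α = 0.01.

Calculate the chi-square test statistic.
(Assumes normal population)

Answer: χ² = 35.7551, fail to reject H₀

Derivation:
df = n - 1 = 23
χ² = (n-1)s²/σ₀² = 23×54.41/35 = 35.7551
Critical values: χ²_{0.995,23} = 9.260, χ²_{0.005,23} = 44.181
Rejection region: χ² < 9.260 or χ² > 44.181
Decision: fail to reject H₀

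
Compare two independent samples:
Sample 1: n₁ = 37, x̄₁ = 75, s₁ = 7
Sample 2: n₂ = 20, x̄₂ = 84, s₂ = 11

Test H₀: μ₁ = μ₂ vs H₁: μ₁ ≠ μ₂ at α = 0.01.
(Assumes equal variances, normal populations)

Answer: t = -3.7730, reject H₀

Derivation:
Pooled variance: s²_p = [36×7² + 19×11²]/(55) = 73.8727
s_p = 8.5949
SE = s_p×√(1/n₁ + 1/n₂) = 8.5949×√(1/37 + 1/20) = 2.3854
t = (x̄₁ - x̄₂)/SE = (75 - 84)/2.3854 = -3.7730
df = 55, t-critical = ±2.668
Decision: reject H₀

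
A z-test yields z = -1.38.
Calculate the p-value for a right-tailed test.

For z = -1.38:
p = P(Z > -1.38) = 1 - Φ(-1.38) = 0.9162

Answer: p-value ≈ 0.9162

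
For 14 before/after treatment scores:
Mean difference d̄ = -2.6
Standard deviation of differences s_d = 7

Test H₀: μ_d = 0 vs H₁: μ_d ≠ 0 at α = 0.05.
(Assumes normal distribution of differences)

df = n - 1 = 13
SE = s_d/√n = 7/√14 = 1.8708
t = d̄/SE = -2.6/1.8708 = -1.3898
Critical value: t_{0.025,13} = ±2.160
p-value ≈ 0.1879
Decision: fail to reject H₀

Answer: t = -1.3898, fail to reject H₀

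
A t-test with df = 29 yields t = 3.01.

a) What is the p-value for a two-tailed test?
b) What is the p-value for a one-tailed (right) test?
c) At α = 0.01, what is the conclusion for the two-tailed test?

Answer: a) 0.0054, b) 0.0027, c) reject H₀

Derivation:
Using t-distribution with df = 29:
a) Two-tailed: p = 2×P(T > 3.01) = 0.0054
b) One-tailed: p = P(T > 3.01) = 0.0027
c) 0.0054 < 0.01, reject H₀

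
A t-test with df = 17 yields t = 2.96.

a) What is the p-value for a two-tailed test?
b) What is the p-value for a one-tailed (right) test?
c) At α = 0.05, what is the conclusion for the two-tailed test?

Answer: a) 0.0088, b) 0.0044, c) reject H₀

Derivation:
Using t-distribution with df = 17:
a) Two-tailed: p = 2×P(T > 2.96) = 0.0088
b) One-tailed: p = P(T > 2.96) = 0.0044
c) 0.0088 < 0.05, reject H₀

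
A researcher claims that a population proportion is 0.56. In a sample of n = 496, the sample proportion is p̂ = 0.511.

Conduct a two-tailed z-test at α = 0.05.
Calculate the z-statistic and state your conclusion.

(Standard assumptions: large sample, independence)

Answer: z = -2.1985, reject H₀

Derivation:
H₀: p = 0.56, H₁: p ≠ 0.56
Standard error: SE = √(p₀(1-p₀)/n) = √(0.56×0.44/496) = 0.022288
z-statistic: z = (p̂ - p₀)/SE = (0.511 - 0.56)/0.022288 = -2.1985
Critical value: z_0.025 = ±1.960
p-value = 0.0279
Decision: reject H₀ at α = 0.05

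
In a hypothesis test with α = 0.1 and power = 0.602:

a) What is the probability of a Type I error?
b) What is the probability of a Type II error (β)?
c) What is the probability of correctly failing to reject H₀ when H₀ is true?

Answer: a) 0.1, b) 0.398, c) 0.9

Derivation:
a) Type I error probability = α = 0.1
b) Power = P(reject H₀ | H₁ true) = 1 - β = 0.602, so Type II error probability = β = 1 - Power = 0.398
c) P(fail to reject H₀ | H₀ true) = 1 - α = 0.9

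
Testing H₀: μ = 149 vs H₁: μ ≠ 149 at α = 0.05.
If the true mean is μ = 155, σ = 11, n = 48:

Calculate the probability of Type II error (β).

SE = σ/√n = 11/√48 = 1.5877
Critical values: μ₀ ± z_0.025×SE = 149 ± 1.960×1.5877
Acceptance region: (145.8881, 152.1119)
Under H₁ (μ = 155): z_high = (152.1119 - 155)/1.5877 = -1.8190, z_low = (145.8881 - 155)/1.5877 = -5.7391
β = P(not reject | H₁) = Φ(-1.8190) - Φ(-5.7391) ≈ 0.0345

Answer: β ≈ 0.0345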